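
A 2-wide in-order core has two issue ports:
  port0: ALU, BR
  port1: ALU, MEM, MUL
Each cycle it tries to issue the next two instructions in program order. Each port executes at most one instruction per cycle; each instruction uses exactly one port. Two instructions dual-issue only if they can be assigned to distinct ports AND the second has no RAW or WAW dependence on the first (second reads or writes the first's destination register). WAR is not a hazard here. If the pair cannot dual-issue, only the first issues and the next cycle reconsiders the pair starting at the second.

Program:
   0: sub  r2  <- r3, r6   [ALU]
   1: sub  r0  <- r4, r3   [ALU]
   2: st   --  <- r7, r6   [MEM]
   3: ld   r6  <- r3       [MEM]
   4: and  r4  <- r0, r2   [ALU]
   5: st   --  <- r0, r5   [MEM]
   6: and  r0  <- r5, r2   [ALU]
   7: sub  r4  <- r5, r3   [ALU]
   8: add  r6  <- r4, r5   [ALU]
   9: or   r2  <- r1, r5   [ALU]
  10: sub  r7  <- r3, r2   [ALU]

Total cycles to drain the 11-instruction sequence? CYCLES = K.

[0] i0/i1  sub.ALU/sub.ALU  -- 2-wide
[1] i2  st.MEM  -- no-port MEM/MEM
[2] i3/i4  ld.MEM/and.ALU  -- 2-wide
[3] i5/i6  st.MEM/and.ALU  -- 2-wide
[4] i7  sub.ALU  -- RAW r4
[5] i8/i9  add.ALU/or.ALU  -- 2-wide
[6] i10  sub.ALU  -- tail

CYCLES = 7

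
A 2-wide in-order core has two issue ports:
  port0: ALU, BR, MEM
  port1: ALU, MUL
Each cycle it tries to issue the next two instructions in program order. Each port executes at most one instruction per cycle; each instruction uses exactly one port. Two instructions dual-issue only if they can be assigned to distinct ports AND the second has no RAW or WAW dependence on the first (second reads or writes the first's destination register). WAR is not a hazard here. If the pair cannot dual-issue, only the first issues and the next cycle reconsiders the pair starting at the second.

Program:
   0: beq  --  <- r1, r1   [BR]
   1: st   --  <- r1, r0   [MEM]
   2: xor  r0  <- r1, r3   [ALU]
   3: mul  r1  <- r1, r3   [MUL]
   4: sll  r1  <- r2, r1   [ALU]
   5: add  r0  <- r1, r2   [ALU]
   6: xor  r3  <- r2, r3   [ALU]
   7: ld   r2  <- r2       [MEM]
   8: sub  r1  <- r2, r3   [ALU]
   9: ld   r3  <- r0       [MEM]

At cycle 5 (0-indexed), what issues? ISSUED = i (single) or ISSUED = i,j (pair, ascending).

[0] i0  beq.BR  -- no-port BR/MEM
[1] i1&i2  st.MEM;xor.ALU  -- 2-wide
[2] i3  mul.MUL  -- RAW+WAW r1
[3] i4  sll.ALU  -- RAW r1
[4] i5&i6  add.ALU;xor.ALU  -- 2-wide
[5] i7  ld.MEM  -- RAW r2
[6] i8&i9  sub.ALU;ld.MEM  -- 2-wide

ISSUED = 7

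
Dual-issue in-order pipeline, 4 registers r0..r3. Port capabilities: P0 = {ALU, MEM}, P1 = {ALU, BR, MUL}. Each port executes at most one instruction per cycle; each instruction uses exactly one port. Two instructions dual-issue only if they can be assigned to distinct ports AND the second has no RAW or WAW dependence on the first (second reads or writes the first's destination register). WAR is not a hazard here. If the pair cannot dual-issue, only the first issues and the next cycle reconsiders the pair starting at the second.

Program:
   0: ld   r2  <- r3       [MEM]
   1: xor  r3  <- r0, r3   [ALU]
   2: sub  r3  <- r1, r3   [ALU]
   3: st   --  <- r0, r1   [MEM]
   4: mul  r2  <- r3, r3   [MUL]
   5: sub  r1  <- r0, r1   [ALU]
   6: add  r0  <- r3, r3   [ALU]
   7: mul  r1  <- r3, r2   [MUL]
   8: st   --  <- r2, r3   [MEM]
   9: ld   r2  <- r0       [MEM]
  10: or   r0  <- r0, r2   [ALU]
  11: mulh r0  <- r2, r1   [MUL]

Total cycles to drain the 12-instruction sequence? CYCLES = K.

0. ld+xor @i0/i1  | dual
1. sub+st @i2/i3  | dual
2. mul+sub @i4/i5  | dual
3. add+mul @i6/i7  | dual
4. st @i8  | no-port MEM/MEM
5. ld @i9  | RAW r2
6. or @i10  | WAW r0
7. mulh @i11  | tail

CYCLES = 8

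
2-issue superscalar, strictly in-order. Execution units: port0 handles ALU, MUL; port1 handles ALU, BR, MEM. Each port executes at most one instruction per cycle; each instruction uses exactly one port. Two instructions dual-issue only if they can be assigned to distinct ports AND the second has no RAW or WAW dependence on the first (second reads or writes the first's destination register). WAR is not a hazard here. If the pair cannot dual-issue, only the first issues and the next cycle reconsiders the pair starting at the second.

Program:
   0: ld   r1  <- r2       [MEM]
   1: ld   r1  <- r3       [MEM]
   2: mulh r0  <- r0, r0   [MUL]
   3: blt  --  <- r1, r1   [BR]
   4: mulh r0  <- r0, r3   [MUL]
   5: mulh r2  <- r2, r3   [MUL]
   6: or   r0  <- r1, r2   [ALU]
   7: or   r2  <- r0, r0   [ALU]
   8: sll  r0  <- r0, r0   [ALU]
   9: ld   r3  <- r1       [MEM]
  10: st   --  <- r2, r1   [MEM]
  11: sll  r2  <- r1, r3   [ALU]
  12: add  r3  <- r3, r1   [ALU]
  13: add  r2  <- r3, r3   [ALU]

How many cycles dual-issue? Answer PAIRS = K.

t=0 i0:ld.MEM ; no-port MEM/MEM
t=1 i1/i2:ld.MEM mulh.MUL ; pair
t=2 i3/i4:blt.BR mulh.MUL ; pair
t=3 i5:mulh.MUL ; RAW r2
t=4 i6:or.ALU ; RAW r0
t=5 i7/i8:or.ALU sll.ALU ; pair
t=6 i9:ld.MEM ; no-port MEM/MEM
t=7 i10/i11:st.MEM sll.ALU ; pair
t=8 i12:add.ALU ; RAW r3
t=9 i13:add.ALU ; tail

PAIRS = 4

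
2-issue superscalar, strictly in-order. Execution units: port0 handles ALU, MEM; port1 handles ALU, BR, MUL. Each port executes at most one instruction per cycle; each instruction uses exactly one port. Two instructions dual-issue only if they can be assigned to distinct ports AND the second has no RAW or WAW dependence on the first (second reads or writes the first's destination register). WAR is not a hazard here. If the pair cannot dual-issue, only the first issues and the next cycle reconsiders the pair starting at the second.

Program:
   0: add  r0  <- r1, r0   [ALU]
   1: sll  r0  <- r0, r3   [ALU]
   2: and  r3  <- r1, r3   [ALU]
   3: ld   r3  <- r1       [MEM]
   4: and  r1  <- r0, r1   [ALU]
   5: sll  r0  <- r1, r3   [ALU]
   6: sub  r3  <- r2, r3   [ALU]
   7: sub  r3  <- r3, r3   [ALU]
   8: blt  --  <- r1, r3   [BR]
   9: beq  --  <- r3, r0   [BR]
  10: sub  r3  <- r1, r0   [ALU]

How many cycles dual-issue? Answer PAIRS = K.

PAIRS = 4

0. add.ALU @i0  | RAW+WAW r0
1. sll.ALU+and.ALU @i1+i2  | pair
2. ld.MEM+and.ALU @i3+i4  | pair
3. sll.ALU+sub.ALU @i5+i6  | pair
4. sub.ALU @i7  | RAW r3
5. blt.BR @i8  | no-port BR/BR
6. beq.BR+sub.ALU @i9+i10  | pair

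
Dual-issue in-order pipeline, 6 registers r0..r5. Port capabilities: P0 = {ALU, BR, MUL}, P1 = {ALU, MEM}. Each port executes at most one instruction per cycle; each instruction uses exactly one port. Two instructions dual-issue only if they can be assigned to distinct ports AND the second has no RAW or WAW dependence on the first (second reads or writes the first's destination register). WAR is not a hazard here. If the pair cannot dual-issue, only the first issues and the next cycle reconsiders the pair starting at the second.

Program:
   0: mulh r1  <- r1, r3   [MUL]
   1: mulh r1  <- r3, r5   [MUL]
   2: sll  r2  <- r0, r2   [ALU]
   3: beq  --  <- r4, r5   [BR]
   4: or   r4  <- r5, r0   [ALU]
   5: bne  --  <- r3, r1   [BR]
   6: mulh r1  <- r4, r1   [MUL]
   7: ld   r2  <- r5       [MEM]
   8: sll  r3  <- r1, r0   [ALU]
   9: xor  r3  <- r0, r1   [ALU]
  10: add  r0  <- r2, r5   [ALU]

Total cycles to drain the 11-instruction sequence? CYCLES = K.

CYCLES = 7

0. mulh.MUL @i0  | no-port MUL/MUL
1. mulh.MUL+sll.ALU @i1+i2  | pair
2. beq.BR+or.ALU @i3+i4  | pair
3. bne.BR @i5  | no-port BR/MUL
4. mulh.MUL+ld.MEM @i6+i7  | pair
5. sll.ALU @i8  | WAW r3
6. xor.ALU+add.ALU @i9+i10  | pair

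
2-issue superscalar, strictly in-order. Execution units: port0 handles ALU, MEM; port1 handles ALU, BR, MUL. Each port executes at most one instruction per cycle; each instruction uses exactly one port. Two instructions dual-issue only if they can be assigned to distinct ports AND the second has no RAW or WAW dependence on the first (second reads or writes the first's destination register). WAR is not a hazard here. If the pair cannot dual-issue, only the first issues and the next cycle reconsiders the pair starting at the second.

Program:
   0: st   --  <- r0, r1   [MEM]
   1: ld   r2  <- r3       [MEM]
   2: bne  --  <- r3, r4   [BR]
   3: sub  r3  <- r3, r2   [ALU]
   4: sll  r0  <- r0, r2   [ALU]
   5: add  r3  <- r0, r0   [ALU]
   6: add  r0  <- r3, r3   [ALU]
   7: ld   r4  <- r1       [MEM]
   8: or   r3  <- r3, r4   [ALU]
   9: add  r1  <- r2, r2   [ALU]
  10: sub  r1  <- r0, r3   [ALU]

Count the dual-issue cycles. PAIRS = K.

PAIRS = 4

0. st @i0  | no-port MEM/MEM
1. ld/bne @i1&i2  | pair
2. sub/sll @i3&i4  | pair
3. add @i5  | RAW r3
4. add/ld @i6&i7  | pair
5. or/add @i8&i9  | pair
6. sub @i10  | tail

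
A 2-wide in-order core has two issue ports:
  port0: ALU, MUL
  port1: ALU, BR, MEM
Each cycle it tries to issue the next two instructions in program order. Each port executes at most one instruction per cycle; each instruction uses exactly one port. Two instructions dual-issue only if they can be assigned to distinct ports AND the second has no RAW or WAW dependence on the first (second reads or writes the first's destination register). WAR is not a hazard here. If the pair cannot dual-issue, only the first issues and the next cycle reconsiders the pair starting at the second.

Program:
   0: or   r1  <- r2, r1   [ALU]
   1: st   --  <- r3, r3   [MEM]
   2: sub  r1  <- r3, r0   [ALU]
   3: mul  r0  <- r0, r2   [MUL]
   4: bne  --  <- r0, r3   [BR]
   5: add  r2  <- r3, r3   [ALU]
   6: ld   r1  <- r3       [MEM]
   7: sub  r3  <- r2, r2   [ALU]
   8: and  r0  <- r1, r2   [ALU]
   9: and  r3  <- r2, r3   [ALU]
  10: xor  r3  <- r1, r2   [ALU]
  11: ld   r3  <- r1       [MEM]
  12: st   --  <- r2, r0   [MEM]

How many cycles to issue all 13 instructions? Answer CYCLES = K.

c0: i0&i1 or;st  pair
c1: i2&i3 sub;mul  pair
c2: i4&i5 bne;add  pair
c3: i6&i7 ld;sub  pair
c4: i8&i9 and;and  pair
c5: i10 xor  WAW r3
c6: i11 ld  no-port MEM/MEM
c7: i12 st  tail

CYCLES = 8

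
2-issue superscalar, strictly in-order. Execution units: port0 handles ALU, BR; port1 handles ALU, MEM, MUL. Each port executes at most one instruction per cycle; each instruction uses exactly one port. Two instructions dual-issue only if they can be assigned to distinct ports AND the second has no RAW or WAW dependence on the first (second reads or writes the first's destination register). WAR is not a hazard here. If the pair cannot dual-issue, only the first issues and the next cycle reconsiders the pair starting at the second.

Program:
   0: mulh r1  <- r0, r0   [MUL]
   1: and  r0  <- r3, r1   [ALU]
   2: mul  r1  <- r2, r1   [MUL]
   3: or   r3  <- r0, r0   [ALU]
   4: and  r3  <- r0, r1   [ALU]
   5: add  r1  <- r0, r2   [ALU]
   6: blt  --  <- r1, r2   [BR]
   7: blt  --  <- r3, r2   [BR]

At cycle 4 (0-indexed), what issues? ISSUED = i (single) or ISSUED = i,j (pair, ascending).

ISSUED = 6

#0 head=0: mulh i0 RAW r1
#1 head=1: and;mul i1&i2 pair
#2 head=3: or i3 WAW r3
#3 head=4: and;add i4&i5 pair
#4 head=6: blt i6 no-port BR/BR
#5 head=7: blt i7 tail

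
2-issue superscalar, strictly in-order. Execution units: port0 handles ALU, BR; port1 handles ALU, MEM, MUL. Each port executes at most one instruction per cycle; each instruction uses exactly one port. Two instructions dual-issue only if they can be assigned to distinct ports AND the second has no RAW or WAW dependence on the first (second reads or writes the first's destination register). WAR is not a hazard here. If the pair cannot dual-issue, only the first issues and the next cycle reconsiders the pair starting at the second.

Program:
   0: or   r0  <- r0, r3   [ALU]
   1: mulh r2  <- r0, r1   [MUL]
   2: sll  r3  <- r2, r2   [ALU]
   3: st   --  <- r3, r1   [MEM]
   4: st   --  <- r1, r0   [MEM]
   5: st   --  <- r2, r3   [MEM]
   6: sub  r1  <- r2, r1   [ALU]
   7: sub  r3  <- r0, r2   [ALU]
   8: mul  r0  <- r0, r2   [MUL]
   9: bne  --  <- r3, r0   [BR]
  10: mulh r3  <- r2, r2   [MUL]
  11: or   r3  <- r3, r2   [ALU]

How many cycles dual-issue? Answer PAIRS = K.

#0 head=0: or.ALU i0 RAW r0
#1 head=1: mulh.MUL i1 RAW r2
#2 head=2: sll.ALU i2 RAW r3
#3 head=3: st.MEM i3 no-port MEM/MEM
#4 head=4: st.MEM i4 no-port MEM/MEM
#5 head=5: st.MEM+sub.ALU i5/i6 dual
#6 head=7: sub.ALU+mul.MUL i7/i8 dual
#7 head=9: bne.BR+mulh.MUL i9/i10 dual
#8 head=11: or.ALU i11 tail

PAIRS = 3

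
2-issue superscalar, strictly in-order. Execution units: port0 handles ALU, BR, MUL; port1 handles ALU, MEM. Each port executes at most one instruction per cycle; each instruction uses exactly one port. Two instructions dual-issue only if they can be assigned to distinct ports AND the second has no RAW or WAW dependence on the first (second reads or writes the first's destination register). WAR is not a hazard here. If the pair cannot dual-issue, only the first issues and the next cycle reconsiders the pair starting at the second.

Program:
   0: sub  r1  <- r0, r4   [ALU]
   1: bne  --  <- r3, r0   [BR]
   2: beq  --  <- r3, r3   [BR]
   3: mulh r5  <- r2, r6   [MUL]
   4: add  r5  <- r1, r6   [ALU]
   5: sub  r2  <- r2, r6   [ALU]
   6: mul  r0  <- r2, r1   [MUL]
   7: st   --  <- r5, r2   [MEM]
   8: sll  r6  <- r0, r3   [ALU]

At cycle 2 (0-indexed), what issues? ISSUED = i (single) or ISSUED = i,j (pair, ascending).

[0] i0&i1  sub.ALU bne.BR  -- dual
[1] i2  beq.BR  -- no-port BR/MUL
[2] i3  mulh.MUL  -- WAW r5
[3] i4&i5  add.ALU sub.ALU  -- dual
[4] i6&i7  mul.MUL st.MEM  -- dual
[5] i8  sll.ALU  -- tail

ISSUED = 3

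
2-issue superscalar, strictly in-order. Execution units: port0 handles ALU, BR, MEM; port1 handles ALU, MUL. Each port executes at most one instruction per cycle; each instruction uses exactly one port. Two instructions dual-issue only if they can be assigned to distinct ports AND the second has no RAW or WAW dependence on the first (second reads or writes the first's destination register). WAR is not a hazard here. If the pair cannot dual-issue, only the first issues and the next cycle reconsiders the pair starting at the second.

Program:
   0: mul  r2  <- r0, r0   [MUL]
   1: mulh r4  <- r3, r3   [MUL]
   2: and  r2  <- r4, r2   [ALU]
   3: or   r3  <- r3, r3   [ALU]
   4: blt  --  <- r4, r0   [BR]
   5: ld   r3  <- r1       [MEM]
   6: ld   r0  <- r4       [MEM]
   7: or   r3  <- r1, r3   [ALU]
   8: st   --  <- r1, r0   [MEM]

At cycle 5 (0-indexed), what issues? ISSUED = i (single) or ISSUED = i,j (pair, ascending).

ISSUED = 6,7

#0 head=0: mul.MUL i0 no-port MUL/MUL
#1 head=1: mulh.MUL i1 RAW r4
#2 head=2: and.ALU/or.ALU i2+i3 2-wide
#3 head=4: blt.BR i4 no-port BR/MEM
#4 head=5: ld.MEM i5 no-port MEM/MEM
#5 head=6: ld.MEM/or.ALU i6+i7 2-wide
#6 head=8: st.MEM i8 tail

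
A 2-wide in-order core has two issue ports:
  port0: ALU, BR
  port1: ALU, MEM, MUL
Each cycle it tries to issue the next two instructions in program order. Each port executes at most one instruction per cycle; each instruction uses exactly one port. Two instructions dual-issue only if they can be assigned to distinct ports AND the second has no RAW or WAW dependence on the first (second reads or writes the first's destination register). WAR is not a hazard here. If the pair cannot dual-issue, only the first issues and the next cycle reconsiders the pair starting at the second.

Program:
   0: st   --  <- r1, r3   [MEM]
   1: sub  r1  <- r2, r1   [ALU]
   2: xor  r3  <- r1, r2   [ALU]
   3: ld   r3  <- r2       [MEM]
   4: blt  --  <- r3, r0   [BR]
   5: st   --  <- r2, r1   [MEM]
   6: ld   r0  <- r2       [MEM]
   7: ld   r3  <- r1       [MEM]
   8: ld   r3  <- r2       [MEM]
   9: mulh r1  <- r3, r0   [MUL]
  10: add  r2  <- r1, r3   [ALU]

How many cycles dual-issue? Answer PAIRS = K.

PAIRS = 2

0. st sub @i0,i1  | 2-wide
1. xor @i2  | WAW r3
2. ld @i3  | RAW r3
3. blt st @i4,i5  | 2-wide
4. ld @i6  | no-port MEM/MEM
5. ld @i7  | no-port MEM/MEM
6. ld @i8  | no-port MEM/MUL
7. mulh @i9  | RAW r1
8. add @i10  | tail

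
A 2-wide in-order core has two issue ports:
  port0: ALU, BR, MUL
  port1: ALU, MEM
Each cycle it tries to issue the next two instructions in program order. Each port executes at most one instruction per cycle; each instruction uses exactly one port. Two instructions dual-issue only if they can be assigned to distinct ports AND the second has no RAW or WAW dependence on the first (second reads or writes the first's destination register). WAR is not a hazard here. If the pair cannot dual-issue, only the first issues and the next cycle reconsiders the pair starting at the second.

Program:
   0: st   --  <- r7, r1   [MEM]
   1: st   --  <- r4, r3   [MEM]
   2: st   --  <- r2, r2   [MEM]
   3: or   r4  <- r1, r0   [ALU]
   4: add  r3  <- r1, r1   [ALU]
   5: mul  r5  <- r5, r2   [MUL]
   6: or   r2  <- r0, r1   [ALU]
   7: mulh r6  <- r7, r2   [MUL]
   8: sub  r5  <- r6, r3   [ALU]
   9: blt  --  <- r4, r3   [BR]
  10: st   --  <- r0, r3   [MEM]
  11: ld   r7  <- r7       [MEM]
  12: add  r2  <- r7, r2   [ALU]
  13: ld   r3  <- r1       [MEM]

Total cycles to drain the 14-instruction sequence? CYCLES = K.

t=0 i0:st ; no-port MEM/MEM
t=1 i1:st ; no-port MEM/MEM
t=2 i2+i3:st or ; 2-wide
t=3 i4+i5:add mul ; 2-wide
t=4 i6:or ; RAW r2
t=5 i7:mulh ; RAW r6
t=6 i8+i9:sub blt ; 2-wide
t=7 i10:st ; no-port MEM/MEM
t=8 i11:ld ; RAW r7
t=9 i12+i13:add ld ; 2-wide

CYCLES = 10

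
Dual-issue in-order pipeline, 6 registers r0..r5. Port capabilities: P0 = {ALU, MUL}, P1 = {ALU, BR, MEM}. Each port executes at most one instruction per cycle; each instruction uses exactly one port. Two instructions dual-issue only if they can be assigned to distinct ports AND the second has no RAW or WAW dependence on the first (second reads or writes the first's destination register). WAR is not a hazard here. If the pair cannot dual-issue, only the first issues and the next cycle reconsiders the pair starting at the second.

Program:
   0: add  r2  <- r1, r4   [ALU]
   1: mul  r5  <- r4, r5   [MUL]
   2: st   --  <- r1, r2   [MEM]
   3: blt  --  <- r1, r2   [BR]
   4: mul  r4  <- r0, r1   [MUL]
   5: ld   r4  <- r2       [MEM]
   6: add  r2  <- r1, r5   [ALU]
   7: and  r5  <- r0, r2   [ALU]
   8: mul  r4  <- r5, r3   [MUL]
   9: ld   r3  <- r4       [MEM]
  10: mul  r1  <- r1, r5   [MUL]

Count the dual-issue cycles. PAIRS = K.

[0] i0&i1  add/mul  -- 2-wide
[1] i2  st  -- no-port MEM/BR
[2] i3&i4  blt/mul  -- 2-wide
[3] i5&i6  ld/add  -- 2-wide
[4] i7  and  -- RAW r5
[5] i8  mul  -- RAW r4
[6] i9&i10  ld/mul  -- 2-wide

PAIRS = 4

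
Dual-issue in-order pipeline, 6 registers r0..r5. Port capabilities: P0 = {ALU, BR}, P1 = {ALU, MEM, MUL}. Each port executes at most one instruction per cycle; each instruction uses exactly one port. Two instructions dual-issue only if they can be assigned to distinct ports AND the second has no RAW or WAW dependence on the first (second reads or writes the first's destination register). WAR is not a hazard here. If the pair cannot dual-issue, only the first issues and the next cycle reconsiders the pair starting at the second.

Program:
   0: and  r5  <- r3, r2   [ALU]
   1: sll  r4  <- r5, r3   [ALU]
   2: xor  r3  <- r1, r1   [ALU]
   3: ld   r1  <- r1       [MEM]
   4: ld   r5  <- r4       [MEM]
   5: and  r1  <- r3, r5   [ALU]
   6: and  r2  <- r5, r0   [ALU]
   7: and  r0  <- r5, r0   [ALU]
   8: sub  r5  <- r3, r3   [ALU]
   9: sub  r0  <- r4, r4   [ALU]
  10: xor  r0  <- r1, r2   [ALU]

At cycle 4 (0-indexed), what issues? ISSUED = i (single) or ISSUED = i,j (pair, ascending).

#0 head=0: and i0 RAW r5
#1 head=1: sll;xor i1,i2 2-wide
#2 head=3: ld i3 no-port MEM/MEM
#3 head=4: ld i4 RAW r5
#4 head=5: and;and i5,i6 2-wide
#5 head=7: and;sub i7,i8 2-wide
#6 head=9: sub i9 WAW r0
#7 head=10: xor i10 tail

ISSUED = 5,6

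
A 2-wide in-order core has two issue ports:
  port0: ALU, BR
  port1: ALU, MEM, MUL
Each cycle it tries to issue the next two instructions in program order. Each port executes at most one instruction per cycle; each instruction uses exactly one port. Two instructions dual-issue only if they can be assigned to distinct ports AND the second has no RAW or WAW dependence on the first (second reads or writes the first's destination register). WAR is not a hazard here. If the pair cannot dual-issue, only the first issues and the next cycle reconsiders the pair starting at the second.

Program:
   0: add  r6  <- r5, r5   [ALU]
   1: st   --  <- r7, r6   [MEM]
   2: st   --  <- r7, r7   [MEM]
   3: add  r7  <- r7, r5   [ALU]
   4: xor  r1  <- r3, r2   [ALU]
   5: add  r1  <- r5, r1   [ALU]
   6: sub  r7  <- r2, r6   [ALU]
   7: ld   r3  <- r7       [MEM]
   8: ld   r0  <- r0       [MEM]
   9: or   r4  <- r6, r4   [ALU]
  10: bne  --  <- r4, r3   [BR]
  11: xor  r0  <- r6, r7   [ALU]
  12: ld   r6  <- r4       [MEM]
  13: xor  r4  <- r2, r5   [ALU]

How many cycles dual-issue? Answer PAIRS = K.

PAIRS = 5

#0 head=0: add i0 RAW r6
#1 head=1: st i1 no-port MEM/MEM
#2 head=2: st/add i2,i3 2-wide
#3 head=4: xor i4 RAW+WAW r1
#4 head=5: add/sub i5,i6 2-wide
#5 head=7: ld i7 no-port MEM/MEM
#6 head=8: ld/or i8,i9 2-wide
#7 head=10: bne/xor i10,i11 2-wide
#8 head=12: ld/xor i12,i13 2-wide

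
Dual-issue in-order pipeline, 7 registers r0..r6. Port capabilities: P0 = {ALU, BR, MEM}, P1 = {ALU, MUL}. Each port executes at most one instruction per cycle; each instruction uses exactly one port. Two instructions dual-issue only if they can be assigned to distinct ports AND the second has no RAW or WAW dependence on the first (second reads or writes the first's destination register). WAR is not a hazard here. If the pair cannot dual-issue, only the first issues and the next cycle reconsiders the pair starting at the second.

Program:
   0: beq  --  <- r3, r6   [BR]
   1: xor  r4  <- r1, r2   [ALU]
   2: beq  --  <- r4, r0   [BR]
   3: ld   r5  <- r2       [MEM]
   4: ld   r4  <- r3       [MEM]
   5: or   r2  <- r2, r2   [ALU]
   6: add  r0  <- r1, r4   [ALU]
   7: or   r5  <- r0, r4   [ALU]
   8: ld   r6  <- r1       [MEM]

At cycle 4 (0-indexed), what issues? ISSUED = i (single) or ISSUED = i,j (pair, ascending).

#0 head=0: beq;xor i0/i1 pair
#1 head=2: beq i2 no-port BR/MEM
#2 head=3: ld i3 no-port MEM/MEM
#3 head=4: ld;or i4/i5 pair
#4 head=6: add i6 RAW r0
#5 head=7: or;ld i7/i8 pair

ISSUED = 6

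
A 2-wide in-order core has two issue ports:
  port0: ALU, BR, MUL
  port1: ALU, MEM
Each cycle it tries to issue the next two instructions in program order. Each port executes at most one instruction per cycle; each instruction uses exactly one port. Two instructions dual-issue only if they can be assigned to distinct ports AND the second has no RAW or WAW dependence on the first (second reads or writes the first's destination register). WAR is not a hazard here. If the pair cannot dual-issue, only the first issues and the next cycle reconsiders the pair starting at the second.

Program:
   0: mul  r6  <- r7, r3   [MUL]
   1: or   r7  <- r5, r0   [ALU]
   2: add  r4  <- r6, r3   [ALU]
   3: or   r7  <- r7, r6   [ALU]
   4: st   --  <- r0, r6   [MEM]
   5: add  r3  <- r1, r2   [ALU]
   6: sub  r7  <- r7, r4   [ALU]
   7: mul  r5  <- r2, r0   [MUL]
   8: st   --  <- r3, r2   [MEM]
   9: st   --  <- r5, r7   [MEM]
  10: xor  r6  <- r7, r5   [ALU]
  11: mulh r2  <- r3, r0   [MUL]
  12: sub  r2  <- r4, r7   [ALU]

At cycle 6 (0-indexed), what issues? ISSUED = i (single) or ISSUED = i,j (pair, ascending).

#0 head=0: mul or i0,i1 dual
#1 head=2: add or i2,i3 dual
#2 head=4: st add i4,i5 dual
#3 head=6: sub mul i6,i7 dual
#4 head=8: st i8 no-port MEM/MEM
#5 head=9: st xor i9,i10 dual
#6 head=11: mulh i11 WAW r2
#7 head=12: sub i12 tail

ISSUED = 11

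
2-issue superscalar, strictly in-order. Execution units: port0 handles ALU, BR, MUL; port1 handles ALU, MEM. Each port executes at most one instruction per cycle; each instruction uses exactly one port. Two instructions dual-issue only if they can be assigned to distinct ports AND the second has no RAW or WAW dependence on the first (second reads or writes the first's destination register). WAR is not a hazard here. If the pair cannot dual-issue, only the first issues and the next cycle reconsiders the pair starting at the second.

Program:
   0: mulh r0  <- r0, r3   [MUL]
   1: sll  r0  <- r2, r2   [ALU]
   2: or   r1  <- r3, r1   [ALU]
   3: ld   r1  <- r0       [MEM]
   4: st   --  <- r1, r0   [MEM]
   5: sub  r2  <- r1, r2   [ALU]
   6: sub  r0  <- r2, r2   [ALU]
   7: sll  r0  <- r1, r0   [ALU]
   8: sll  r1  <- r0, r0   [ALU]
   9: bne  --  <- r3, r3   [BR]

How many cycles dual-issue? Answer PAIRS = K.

0. mulh.MUL @i0  | WAW r0
1. sll.ALU+or.ALU @i1/i2  | pair
2. ld.MEM @i3  | no-port MEM/MEM
3. st.MEM+sub.ALU @i4/i5  | pair
4. sub.ALU @i6  | RAW+WAW r0
5. sll.ALU @i7  | RAW r0
6. sll.ALU+bne.BR @i8/i9  | pair

PAIRS = 3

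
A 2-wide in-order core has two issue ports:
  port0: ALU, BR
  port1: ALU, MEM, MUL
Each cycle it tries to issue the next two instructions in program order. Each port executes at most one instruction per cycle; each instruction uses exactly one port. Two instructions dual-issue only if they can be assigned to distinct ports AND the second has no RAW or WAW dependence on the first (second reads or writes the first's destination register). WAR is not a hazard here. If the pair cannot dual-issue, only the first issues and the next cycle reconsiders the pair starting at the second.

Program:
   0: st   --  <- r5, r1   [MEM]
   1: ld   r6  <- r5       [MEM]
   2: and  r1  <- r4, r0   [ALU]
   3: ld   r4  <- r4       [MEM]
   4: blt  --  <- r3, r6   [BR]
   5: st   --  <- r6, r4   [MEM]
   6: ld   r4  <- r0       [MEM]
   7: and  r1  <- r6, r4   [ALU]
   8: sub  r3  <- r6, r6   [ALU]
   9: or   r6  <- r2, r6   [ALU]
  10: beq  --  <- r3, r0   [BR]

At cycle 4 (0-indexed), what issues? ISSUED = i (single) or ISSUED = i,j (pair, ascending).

ISSUED = 6

t=0 i0:st ; no-port MEM/MEM
t=1 i1/i2:ld+and ; pair
t=2 i3/i4:ld+blt ; pair
t=3 i5:st ; no-port MEM/MEM
t=4 i6:ld ; RAW r4
t=5 i7/i8:and+sub ; pair
t=6 i9/i10:or+beq ; pair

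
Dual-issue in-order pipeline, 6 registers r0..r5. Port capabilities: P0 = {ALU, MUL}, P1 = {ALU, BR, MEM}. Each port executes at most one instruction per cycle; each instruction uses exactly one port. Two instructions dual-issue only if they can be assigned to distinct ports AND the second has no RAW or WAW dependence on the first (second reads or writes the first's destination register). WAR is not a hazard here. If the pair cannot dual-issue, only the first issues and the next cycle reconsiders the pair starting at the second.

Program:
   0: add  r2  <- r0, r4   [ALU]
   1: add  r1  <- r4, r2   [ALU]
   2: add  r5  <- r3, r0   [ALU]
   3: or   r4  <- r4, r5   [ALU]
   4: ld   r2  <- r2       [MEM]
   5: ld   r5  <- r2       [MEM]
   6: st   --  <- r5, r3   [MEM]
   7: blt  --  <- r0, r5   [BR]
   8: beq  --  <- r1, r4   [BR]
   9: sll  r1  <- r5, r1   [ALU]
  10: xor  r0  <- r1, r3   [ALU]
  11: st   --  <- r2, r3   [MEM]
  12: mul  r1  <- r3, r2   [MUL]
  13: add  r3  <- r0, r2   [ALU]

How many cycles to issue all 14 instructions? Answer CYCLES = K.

CYCLES = 9

#0 head=0: add.ALU i0 RAW r2
#1 head=1: add.ALU;add.ALU i1/i2 2-wide
#2 head=3: or.ALU;ld.MEM i3/i4 2-wide
#3 head=5: ld.MEM i5 no-port MEM/MEM
#4 head=6: st.MEM i6 no-port MEM/BR
#5 head=7: blt.BR i7 no-port BR/BR
#6 head=8: beq.BR;sll.ALU i8/i9 2-wide
#7 head=10: xor.ALU;st.MEM i10/i11 2-wide
#8 head=12: mul.MUL;add.ALU i12/i13 2-wide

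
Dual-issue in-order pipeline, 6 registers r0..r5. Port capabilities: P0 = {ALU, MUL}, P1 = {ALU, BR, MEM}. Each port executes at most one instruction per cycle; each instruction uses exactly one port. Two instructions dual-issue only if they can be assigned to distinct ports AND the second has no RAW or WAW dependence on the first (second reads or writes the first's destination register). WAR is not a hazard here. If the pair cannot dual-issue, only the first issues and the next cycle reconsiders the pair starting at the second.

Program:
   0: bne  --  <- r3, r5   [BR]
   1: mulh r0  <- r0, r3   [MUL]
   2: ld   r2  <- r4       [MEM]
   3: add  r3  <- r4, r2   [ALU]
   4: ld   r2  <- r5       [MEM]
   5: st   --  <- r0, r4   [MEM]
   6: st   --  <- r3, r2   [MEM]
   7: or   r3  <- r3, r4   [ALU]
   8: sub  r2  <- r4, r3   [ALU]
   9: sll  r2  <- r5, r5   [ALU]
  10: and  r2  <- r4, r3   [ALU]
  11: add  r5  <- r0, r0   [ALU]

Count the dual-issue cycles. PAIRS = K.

t=0 i0+i1:bne.BR/mulh.MUL ; 2-wide
t=1 i2:ld.MEM ; RAW r2
t=2 i3+i4:add.ALU/ld.MEM ; 2-wide
t=3 i5:st.MEM ; no-port MEM/MEM
t=4 i6+i7:st.MEM/or.ALU ; 2-wide
t=5 i8:sub.ALU ; WAW r2
t=6 i9:sll.ALU ; WAW r2
t=7 i10+i11:and.ALU/add.ALU ; 2-wide

PAIRS = 4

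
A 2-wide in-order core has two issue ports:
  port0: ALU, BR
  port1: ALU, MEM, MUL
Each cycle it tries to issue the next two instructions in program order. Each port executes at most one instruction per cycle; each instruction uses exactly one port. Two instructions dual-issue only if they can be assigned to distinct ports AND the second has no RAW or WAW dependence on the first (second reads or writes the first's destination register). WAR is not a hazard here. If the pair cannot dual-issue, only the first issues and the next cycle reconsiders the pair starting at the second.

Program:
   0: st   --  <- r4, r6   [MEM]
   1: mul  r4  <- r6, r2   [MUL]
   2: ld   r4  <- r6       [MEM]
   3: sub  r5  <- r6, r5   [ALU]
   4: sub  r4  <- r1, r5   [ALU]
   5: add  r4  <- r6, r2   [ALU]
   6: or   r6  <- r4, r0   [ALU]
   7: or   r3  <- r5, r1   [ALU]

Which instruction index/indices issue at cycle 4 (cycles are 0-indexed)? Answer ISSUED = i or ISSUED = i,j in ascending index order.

#0 head=0: st.MEM i0 no-port MEM/MUL
#1 head=1: mul.MUL i1 no-port MUL/MEM
#2 head=2: ld.MEM sub.ALU i2/i3 pair
#3 head=4: sub.ALU i4 WAW r4
#4 head=5: add.ALU i5 RAW r4
#5 head=6: or.ALU or.ALU i6/i7 pair

ISSUED = 5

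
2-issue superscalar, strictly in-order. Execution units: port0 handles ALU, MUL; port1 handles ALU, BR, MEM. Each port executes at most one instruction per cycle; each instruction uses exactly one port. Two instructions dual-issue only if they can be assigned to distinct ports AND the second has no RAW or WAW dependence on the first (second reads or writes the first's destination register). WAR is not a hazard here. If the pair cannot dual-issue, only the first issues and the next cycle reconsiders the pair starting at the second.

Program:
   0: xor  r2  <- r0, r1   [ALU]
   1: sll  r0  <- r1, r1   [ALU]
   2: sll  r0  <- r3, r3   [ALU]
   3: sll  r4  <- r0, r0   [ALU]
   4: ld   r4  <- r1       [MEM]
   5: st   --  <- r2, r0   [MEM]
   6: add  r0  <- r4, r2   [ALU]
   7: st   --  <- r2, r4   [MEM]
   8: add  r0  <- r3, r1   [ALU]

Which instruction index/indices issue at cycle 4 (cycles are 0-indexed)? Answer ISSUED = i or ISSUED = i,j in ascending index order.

  cy0 -> i0+i1 (xor.ALU;sll.ALU) dual
  cy1 -> i2 (sll.ALU) RAW r0
  cy2 -> i3 (sll.ALU) WAW r4
  cy3 -> i4 (ld.MEM) no-port MEM/MEM
  cy4 -> i5+i6 (st.MEM;add.ALU) dual
  cy5 -> i7+i8 (st.MEM;add.ALU) dual

ISSUED = 5,6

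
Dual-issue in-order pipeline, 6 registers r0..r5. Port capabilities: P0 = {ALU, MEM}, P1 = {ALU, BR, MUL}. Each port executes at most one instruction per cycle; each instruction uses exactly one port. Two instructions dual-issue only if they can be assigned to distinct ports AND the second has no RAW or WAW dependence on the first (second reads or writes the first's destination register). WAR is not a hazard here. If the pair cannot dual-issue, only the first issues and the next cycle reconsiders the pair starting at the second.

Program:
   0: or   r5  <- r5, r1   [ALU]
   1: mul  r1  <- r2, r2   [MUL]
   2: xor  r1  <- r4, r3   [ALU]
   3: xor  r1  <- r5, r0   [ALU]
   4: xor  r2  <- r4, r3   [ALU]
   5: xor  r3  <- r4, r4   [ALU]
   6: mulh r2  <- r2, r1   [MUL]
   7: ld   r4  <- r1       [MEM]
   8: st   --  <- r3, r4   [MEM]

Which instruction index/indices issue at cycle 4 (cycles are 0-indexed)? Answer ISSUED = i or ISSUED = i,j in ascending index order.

ISSUED = 7

c0: i0,i1 or.ALU;mul.MUL  2-wide
c1: i2 xor.ALU  WAW r1
c2: i3,i4 xor.ALU;xor.ALU  2-wide
c3: i5,i6 xor.ALU;mulh.MUL  2-wide
c4: i7 ld.MEM  no-port MEM/MEM
c5: i8 st.MEM  tail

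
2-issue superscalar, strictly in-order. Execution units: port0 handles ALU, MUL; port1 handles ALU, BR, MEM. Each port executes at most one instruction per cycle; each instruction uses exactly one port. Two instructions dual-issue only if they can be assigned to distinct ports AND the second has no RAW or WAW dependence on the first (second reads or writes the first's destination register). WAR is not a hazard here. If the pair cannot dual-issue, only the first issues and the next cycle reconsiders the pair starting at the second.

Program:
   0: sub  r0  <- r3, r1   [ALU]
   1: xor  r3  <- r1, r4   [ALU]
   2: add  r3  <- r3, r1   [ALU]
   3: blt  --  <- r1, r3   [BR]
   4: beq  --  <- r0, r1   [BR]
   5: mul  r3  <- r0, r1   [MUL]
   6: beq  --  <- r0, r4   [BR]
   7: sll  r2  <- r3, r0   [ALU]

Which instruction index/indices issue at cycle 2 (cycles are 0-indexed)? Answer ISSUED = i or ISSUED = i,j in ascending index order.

#0 head=0: sub xor i0,i1 2-wide
#1 head=2: add i2 RAW r3
#2 head=3: blt i3 no-port BR/BR
#3 head=4: beq mul i4,i5 2-wide
#4 head=6: beq sll i6,i7 2-wide

ISSUED = 3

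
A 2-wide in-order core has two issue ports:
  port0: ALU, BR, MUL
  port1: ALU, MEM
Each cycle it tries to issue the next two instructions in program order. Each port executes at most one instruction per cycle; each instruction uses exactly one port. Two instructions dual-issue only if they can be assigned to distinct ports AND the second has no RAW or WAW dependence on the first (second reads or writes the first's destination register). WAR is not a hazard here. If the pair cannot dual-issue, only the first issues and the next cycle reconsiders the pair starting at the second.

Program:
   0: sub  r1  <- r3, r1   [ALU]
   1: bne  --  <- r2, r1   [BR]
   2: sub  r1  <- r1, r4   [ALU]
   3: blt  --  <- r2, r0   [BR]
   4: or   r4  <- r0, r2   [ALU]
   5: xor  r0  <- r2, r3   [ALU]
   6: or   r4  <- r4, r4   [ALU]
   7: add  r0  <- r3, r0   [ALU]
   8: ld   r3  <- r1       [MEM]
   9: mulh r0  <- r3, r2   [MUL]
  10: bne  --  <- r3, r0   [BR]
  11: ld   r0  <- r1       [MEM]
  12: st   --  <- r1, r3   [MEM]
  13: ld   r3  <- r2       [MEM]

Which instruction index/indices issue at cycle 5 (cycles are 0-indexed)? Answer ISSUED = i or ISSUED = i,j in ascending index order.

0. sub @i0  | RAW r1
1. bne/sub @i1&i2  | 2-wide
2. blt/or @i3&i4  | 2-wide
3. xor/or @i5&i6  | 2-wide
4. add/ld @i7&i8  | 2-wide
5. mulh @i9  | no-port MUL/BR
6. bne/ld @i10&i11  | 2-wide
7. st @i12  | no-port MEM/MEM
8. ld @i13  | tail

ISSUED = 9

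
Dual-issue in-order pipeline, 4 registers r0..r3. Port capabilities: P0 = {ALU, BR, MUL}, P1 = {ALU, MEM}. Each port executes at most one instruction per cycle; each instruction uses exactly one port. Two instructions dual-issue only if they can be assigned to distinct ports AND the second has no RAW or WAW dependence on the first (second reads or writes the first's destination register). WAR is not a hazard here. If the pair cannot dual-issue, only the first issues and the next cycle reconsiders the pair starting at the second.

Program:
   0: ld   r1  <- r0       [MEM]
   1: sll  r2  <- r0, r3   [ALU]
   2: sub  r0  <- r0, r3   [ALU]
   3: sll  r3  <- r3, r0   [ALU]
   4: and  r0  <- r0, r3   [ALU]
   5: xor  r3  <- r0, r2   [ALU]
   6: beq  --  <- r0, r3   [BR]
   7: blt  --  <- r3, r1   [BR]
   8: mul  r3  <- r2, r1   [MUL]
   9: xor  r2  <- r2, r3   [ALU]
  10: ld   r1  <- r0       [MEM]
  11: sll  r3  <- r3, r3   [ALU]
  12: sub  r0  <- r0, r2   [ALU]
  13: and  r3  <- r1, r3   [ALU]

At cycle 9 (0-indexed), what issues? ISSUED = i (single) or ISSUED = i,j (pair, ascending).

0. ld.MEM;sll.ALU @i0&i1  | dual
1. sub.ALU @i2  | RAW r0
2. sll.ALU @i3  | RAW r3
3. and.ALU @i4  | RAW r0
4. xor.ALU @i5  | RAW r3
5. beq.BR @i6  | no-port BR/BR
6. blt.BR @i7  | no-port BR/MUL
7. mul.MUL @i8  | RAW r3
8. xor.ALU;ld.MEM @i9&i10  | dual
9. sll.ALU;sub.ALU @i11&i12  | dual
10. and.ALU @i13  | tail

ISSUED = 11,12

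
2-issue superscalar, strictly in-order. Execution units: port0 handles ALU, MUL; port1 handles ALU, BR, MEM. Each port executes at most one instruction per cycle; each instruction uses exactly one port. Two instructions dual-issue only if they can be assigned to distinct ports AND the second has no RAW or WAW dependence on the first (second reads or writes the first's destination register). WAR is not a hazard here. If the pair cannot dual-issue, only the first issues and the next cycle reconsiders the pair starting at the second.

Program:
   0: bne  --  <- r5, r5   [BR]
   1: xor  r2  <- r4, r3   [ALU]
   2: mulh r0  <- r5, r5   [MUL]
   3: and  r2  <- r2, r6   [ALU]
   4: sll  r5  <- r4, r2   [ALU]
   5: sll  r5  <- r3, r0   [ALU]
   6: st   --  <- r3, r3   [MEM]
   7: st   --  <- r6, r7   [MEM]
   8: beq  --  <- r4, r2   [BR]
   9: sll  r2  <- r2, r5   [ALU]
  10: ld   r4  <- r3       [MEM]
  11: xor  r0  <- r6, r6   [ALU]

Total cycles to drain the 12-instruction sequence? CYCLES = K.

CYCLES = 7

#0 head=0: bne xor i0/i1 2-wide
#1 head=2: mulh and i2/i3 2-wide
#2 head=4: sll i4 WAW r5
#3 head=5: sll st i5/i6 2-wide
#4 head=7: st i7 no-port MEM/BR
#5 head=8: beq sll i8/i9 2-wide
#6 head=10: ld xor i10/i11 2-wide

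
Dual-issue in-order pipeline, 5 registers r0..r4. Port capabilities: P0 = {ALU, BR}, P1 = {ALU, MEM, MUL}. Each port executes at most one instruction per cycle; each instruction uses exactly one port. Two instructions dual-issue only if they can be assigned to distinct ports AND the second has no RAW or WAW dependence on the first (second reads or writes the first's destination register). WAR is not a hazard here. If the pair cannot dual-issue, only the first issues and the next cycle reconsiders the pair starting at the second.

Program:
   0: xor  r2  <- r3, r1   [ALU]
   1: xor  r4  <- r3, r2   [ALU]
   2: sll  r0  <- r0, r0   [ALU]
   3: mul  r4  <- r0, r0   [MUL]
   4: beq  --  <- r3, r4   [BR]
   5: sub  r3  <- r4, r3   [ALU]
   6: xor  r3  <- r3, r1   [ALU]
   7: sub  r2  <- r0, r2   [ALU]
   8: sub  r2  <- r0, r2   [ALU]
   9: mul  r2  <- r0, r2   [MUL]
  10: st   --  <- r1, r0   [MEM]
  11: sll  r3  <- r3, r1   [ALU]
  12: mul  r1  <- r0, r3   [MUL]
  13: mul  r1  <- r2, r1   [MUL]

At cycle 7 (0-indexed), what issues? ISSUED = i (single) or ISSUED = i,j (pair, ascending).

[0] i0  xor.ALU  -- RAW r2
[1] i1,i2  xor.ALU;sll.ALU  -- pair
[2] i3  mul.MUL  -- RAW r4
[3] i4,i5  beq.BR;sub.ALU  -- pair
[4] i6,i7  xor.ALU;sub.ALU  -- pair
[5] i8  sub.ALU  -- RAW+WAW r2
[6] i9  mul.MUL  -- no-port MUL/MEM
[7] i10,i11  st.MEM;sll.ALU  -- pair
[8] i12  mul.MUL  -- no-port MUL/MUL
[9] i13  mul.MUL  -- tail

ISSUED = 10,11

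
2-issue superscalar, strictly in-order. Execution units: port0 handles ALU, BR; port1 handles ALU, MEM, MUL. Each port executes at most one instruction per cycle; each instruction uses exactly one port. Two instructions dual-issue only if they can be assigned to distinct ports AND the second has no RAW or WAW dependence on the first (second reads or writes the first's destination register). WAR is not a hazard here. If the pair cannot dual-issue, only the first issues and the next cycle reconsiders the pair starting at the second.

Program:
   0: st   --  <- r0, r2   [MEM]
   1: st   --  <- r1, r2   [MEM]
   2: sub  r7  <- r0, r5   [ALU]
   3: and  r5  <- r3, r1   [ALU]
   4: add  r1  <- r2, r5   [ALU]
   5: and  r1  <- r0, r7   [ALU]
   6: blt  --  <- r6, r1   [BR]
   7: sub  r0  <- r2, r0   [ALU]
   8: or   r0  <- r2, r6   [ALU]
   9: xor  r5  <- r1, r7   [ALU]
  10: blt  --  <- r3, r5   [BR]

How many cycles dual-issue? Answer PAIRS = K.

[0] i0  st  -- no-port MEM/MEM
[1] i1&i2  st+sub  -- pair
[2] i3  and  -- RAW r5
[3] i4  add  -- WAW r1
[4] i5  and  -- RAW r1
[5] i6&i7  blt+sub  -- pair
[6] i8&i9  or+xor  -- pair
[7] i10  blt  -- tail

PAIRS = 3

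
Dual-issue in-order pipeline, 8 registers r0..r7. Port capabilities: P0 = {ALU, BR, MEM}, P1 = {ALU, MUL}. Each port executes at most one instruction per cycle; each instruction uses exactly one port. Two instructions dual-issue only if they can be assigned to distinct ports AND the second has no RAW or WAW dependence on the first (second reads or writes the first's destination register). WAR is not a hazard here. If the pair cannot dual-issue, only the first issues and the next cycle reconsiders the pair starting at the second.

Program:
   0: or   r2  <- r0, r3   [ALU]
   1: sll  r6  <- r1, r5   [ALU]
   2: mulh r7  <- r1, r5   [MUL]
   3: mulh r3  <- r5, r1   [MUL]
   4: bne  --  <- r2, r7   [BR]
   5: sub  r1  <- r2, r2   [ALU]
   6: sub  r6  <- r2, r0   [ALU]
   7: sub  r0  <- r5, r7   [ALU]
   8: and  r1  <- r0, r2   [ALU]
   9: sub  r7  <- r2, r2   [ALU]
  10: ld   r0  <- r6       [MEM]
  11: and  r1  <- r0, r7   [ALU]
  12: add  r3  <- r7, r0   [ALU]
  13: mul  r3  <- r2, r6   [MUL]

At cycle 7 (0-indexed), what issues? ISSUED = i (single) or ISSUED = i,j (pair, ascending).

ISSUED = 11,12

c0: i0+i1 or.ALU sll.ALU  2-wide
c1: i2 mulh.MUL  no-port MUL/MUL
c2: i3+i4 mulh.MUL bne.BR  2-wide
c3: i5+i6 sub.ALU sub.ALU  2-wide
c4: i7 sub.ALU  RAW r0
c5: i8+i9 and.ALU sub.ALU  2-wide
c6: i10 ld.MEM  RAW r0
c7: i11+i12 and.ALU add.ALU  2-wide
c8: i13 mul.MUL  tail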